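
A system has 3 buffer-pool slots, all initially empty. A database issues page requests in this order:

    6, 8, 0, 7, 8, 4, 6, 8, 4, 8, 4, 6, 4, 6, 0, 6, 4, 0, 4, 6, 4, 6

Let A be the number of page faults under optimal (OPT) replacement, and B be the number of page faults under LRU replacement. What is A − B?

-1

Under OPT: F F F F . F . . . . . . . . F . . . . . . . → 6 faults.
Under LRU: F F F F . F F . . . . . . . F . . . . . . . → 7 faults.
A − B = 6 − 7 = -1.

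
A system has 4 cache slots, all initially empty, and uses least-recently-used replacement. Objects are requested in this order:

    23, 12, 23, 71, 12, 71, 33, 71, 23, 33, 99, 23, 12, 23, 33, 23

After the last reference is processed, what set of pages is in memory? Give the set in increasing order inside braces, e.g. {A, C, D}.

23: miss, frames (23)
12: miss, frames (23 12)
23: hit
71: miss, frames (12 23 71)
12: hit
71: hit
33: miss, frames (23 12 71 33)
71: hit
23: hit
33: hit
99: miss, evict 12, frames (71 23 33 99)
23: hit
12: miss, evict 71, frames (33 99 23 12)
23: hit
33: hit
23: hit

{12, 23, 33, 99}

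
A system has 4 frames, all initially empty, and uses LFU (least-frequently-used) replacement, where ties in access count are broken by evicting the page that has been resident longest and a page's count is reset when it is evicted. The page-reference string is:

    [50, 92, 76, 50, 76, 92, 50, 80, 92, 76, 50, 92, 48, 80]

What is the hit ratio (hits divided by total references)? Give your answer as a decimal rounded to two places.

0.57

50 -> fault, frames {50}
92 -> fault, frames {50,92}
76 -> fault, frames {50,92,76}
50 -> hit
76 -> hit
92 -> hit
50 -> hit
80 -> fault, frames {50,92,76,80}
92 -> hit
76 -> hit
50 -> hit
92 -> hit
48 -> fault, evict 80, frames {50,92,76,48}
80 -> fault, evict 48, frames {50,92,76,80}
Hits: 8 of 14 references → 8/14 = 0.5714.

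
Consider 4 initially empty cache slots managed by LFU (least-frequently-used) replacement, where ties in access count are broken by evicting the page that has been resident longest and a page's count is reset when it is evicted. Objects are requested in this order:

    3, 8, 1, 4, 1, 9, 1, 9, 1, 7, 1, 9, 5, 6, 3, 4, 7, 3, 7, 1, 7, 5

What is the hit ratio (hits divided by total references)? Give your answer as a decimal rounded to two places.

0.41

3 -> fault, frames (3)
8 -> fault, frames (3 8)
1 -> fault, frames (3 8 1)
4 -> fault, frames (3 8 1 4)
1 -> hit
9 -> fault, evict 3, frames (8 1 4 9)
1 -> hit
9 -> hit
1 -> hit
7 -> fault, evict 8, frames (1 4 9 7)
1 -> hit
9 -> hit
5 -> fault, evict 4, frames (1 9 7 5)
6 -> fault, evict 7, frames (1 9 5 6)
3 -> fault, evict 5, frames (1 9 6 3)
4 -> fault, evict 6, frames (1 9 3 4)
7 -> fault, evict 3, frames (1 9 4 7)
3 -> fault, evict 4, frames (1 9 7 3)
7 -> hit
1 -> hit
7 -> hit
5 -> fault, evict 3, frames (1 9 7 5)
Hits: 9 of 22 references → 9/22 = 0.4091.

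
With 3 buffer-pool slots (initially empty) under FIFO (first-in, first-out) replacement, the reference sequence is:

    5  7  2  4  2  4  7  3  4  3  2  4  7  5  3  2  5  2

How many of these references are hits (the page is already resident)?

10

5 -> fault, frames [5]
7 -> fault, frames [5, 7]
2 -> fault, frames [5, 7, 2]
4 -> fault, evict 5, frames [7, 2, 4]
2 -> hit
4 -> hit
7 -> hit
3 -> fault, evict 7, frames [2, 4, 3]
4 -> hit
3 -> hit
2 -> hit
4 -> hit
7 -> fault, evict 2, frames [4, 3, 7]
5 -> fault, evict 4, frames [3, 7, 5]
3 -> hit
2 -> fault, evict 3, frames [7, 5, 2]
5 -> hit
2 -> hit
Hits: 10.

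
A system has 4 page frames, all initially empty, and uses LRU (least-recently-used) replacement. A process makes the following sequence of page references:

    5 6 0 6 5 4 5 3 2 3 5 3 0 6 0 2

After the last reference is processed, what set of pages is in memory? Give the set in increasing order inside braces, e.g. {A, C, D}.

5: fault, frames {5}
6: fault, frames {5,6}
0: fault, frames {5,6,0}
6: hit
5: hit
4: fault, frames {0,6,5,4}
5: hit
3: fault, evict 0, frames {6,4,5,3}
2: fault, evict 6, frames {4,5,3,2}
3: hit
5: hit
3: hit
0: fault, evict 4, frames {2,5,3,0}
6: fault, evict 2, frames {5,3,0,6}
0: hit
2: fault, evict 5, frames {3,6,0,2}

{0, 2, 3, 6}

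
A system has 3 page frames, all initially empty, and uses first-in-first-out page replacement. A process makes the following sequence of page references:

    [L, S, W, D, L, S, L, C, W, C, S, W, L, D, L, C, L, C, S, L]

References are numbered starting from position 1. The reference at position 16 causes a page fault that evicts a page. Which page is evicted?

pos 1: L: fault, frames {L}
pos 2: S: fault, frames {L,S}
pos 3: W: fault, frames {L,S,W}
pos 4: D: fault, evict L, frames {S,W,D}
pos 5: L: fault, evict S, frames {W,D,L}
pos 6: S: fault, evict W, frames {D,L,S}
pos 7: L: hit
pos 8: C: fault, evict D, frames {L,S,C}
pos 9: W: fault, evict L, frames {S,C,W}
pos 10: C: hit
pos 11: S: hit
pos 12: W: hit
pos 13: L: fault, evict S, frames {C,W,L}
pos 14: D: fault, evict C, frames {W,L,D}
pos 15: L: hit
pos 16: C: fault, evict W, frames {L,D,C}
At position 16, page W is evicted.

W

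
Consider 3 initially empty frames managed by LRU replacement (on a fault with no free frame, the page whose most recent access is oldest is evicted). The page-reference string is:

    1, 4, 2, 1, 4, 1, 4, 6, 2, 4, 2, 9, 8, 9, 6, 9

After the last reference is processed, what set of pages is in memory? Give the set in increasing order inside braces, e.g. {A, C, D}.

{6, 8, 9}

1 -> fault, frames (1)
4 -> fault, frames (1 4)
2 -> fault, frames (1 4 2)
1 -> hit
4 -> hit
1 -> hit
4 -> hit
6 -> fault, evict 2, frames (1 4 6)
2 -> fault, evict 1, frames (4 6 2)
4 -> hit
2 -> hit
9 -> fault, evict 6, frames (4 2 9)
8 -> fault, evict 4, frames (2 9 8)
9 -> hit
6 -> fault, evict 2, frames (8 9 6)
9 -> hit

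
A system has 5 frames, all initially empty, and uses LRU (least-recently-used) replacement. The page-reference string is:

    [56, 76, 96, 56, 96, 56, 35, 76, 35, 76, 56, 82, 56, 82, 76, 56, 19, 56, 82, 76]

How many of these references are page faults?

56: miss, frames (56)
76: miss, frames (56 76)
96: miss, frames (56 76 96)
56: hit
96: hit
56: hit
35: miss, frames (76 96 56 35)
76: hit
35: hit
76: hit
56: hit
82: miss, frames (96 35 76 56 82)
56: hit
82: hit
76: hit
56: hit
19: miss, evict 96, frames (35 82 76 56 19)
56: hit
82: hit
76: hit
Page faults: 6.

6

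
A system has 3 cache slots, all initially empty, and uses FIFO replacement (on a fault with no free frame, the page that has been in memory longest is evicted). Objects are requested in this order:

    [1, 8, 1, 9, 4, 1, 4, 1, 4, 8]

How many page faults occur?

1 -> miss, frames (1)
8 -> miss, frames (1 8)
1 -> hit
9 -> miss, frames (1 8 9)
4 -> miss, evict 1, frames (8 9 4)
1 -> miss, evict 8, frames (9 4 1)
4 -> hit
1 -> hit
4 -> hit
8 -> miss, evict 9, frames (4 1 8)
Page faults: 6.

6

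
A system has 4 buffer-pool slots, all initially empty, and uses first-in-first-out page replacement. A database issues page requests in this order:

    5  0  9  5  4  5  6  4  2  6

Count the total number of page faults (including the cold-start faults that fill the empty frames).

5 -> fault, frames [5]
0 -> fault, frames [5, 0]
9 -> fault, frames [5, 0, 9]
5 -> hit
4 -> fault, frames [5, 0, 9, 4]
5 -> hit
6 -> fault, evict 5, frames [0, 9, 4, 6]
4 -> hit
2 -> fault, evict 0, frames [9, 4, 6, 2]
6 -> hit
Page faults: 6.

6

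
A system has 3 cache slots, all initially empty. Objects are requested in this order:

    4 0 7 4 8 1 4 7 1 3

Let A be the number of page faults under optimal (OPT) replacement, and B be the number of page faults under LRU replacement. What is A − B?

-1

Under OPT: F F F . F F . . . F → 6 faults.
Under LRU: F F F . F F . F . F → 7 faults.
A − B = 6 − 7 = -1.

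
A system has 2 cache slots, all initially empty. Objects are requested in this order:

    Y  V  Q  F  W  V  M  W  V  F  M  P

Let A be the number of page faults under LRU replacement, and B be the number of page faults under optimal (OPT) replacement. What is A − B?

Under LRU: F F F F F F F F F F F F → 12 faults.
Under OPT: F F F F F . F . F F . F → 9 faults.
A − B = 12 − 9 = 3.

3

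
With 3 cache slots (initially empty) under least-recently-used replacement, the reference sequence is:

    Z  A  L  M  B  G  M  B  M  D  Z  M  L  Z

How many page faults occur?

Z → fault, frames [Z]
A → fault, frames [Z, A]
L → fault, frames [Z, A, L]
M → fault, evict Z, frames [A, L, M]
B → fault, evict A, frames [L, M, B]
G → fault, evict L, frames [M, B, G]
M → hit
B → hit
M → hit
D → fault, evict G, frames [B, M, D]
Z → fault, evict B, frames [M, D, Z]
M → hit
L → fault, evict D, frames [Z, M, L]
Z → hit
Page faults: 9.

9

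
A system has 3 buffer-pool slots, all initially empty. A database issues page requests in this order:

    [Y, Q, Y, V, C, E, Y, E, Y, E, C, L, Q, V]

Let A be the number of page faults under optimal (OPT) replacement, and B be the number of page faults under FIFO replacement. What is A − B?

-1

Under OPT: F F . F F F . . . . . F F F → 8 faults.
Under FIFO: F F . F F F F . . . . F F F → 9 faults.
A − B = 8 − 9 = -1.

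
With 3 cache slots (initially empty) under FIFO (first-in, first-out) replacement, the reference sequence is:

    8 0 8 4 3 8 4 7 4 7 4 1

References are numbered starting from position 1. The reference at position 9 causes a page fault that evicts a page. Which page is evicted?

3

pos 1: 8 -> miss, frames {8}
pos 2: 0 -> miss, frames {8,0}
pos 3: 8 -> hit
pos 4: 4 -> miss, frames {8,0,4}
pos 5: 3 -> miss, evict 8, frames {0,4,3}
pos 6: 8 -> miss, evict 0, frames {4,3,8}
pos 7: 4 -> hit
pos 8: 7 -> miss, evict 4, frames {3,8,7}
pos 9: 4 -> miss, evict 3, frames {8,7,4}
At position 9, page 3 is evicted.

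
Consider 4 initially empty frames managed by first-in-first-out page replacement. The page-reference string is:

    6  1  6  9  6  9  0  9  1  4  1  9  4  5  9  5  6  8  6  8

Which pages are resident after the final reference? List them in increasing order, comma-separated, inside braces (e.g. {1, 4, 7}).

6 -> fault, frames {6}
1 -> fault, frames {6,1}
6 -> hit
9 -> fault, frames {6,1,9}
6 -> hit
9 -> hit
0 -> fault, frames {6,1,9,0}
9 -> hit
1 -> hit
4 -> fault, evict 6, frames {1,9,0,4}
1 -> hit
9 -> hit
4 -> hit
5 -> fault, evict 1, frames {9,0,4,5}
9 -> hit
5 -> hit
6 -> fault, evict 9, frames {0,4,5,6}
8 -> fault, evict 0, frames {4,5,6,8}
6 -> hit
8 -> hit

{4, 5, 6, 8}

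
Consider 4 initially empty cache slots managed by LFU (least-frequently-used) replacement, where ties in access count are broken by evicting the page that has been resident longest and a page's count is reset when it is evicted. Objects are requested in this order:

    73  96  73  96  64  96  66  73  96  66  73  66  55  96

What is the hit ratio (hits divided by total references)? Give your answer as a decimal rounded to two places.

73 → fault, frames {73}
96 → fault, frames {73,96}
73 → hit
96 → hit
64 → fault, frames {73,96,64}
96 → hit
66 → fault, frames {73,96,64,66}
73 → hit
96 → hit
66 → hit
73 → hit
66 → hit
55 → fault, evict 64, frames {73,96,66,55}
96 → hit
Hits: 9 of 14 references → 9/14 = 0.6429.

0.64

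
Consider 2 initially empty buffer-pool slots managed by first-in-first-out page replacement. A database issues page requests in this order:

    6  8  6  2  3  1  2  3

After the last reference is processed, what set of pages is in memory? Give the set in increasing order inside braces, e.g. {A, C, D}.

{2, 3}

6: miss, frames {6}
8: miss, frames {6,8}
6: hit
2: miss, evict 6, frames {8,2}
3: miss, evict 8, frames {2,3}
1: miss, evict 2, frames {3,1}
2: miss, evict 3, frames {1,2}
3: miss, evict 1, frames {2,3}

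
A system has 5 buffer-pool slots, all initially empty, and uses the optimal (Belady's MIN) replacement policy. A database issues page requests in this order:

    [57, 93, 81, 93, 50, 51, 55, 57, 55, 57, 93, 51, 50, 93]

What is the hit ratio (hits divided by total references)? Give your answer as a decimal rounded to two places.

0.57

57 → fault, frames (57)
93 → fault, frames (57 93)
81 → fault, frames (57 93 81)
93 → hit
50 → fault, frames (57 93 81 50)
51 → fault, frames (57 93 81 50 51)
55 → fault, evict 81, frames (57 93 50 51 55)
57 → hit
55 → hit
57 → hit
93 → hit
51 → hit
50 → hit
93 → hit
Hits: 8 of 14 references → 8/14 = 0.5714.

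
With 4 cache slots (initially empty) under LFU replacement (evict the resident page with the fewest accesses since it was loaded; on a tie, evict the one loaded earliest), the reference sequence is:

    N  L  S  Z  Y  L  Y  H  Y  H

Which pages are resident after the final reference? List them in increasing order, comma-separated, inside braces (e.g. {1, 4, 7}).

N: fault, frames {N}
L: fault, frames {N,L}
S: fault, frames {N,L,S}
Z: fault, frames {N,L,S,Z}
Y: fault, evict N, frames {L,S,Z,Y}
L: hit
Y: hit
H: fault, evict S, frames {L,Z,Y,H}
Y: hit
H: hit

{H, L, Y, Z}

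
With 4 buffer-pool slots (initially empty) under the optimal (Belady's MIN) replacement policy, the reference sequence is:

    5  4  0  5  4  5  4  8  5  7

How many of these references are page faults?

5 -> miss, frames [5]
4 -> miss, frames [5, 4]
0 -> miss, frames [5, 4, 0]
5 -> hit
4 -> hit
5 -> hit
4 -> hit
8 -> miss, frames [5, 4, 0, 8]
5 -> hit
7 -> miss, evict 8, frames [5, 4, 0, 7]
Page faults: 5.

5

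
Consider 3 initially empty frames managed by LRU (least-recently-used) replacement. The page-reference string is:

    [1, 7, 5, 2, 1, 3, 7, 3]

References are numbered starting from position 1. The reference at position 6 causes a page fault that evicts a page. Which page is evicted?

5

pos 1: 1: fault, frames (1)
pos 2: 7: fault, frames (1 7)
pos 3: 5: fault, frames (1 7 5)
pos 4: 2: fault, evict 1, frames (7 5 2)
pos 5: 1: fault, evict 7, frames (5 2 1)
pos 6: 3: fault, evict 5, frames (2 1 3)
At position 6, page 5 is evicted.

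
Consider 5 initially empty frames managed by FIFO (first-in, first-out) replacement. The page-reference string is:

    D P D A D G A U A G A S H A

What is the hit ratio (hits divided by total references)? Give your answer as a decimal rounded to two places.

D -> miss, frames [D]
P -> miss, frames [D, P]
D -> hit
A -> miss, frames [D, P, A]
D -> hit
G -> miss, frames [D, P, A, G]
A -> hit
U -> miss, frames [D, P, A, G, U]
A -> hit
G -> hit
A -> hit
S -> miss, evict D, frames [P, A, G, U, S]
H -> miss, evict P, frames [A, G, U, S, H]
A -> hit
Hits: 7 of 14 references → 7/14 = 0.5000.

0.50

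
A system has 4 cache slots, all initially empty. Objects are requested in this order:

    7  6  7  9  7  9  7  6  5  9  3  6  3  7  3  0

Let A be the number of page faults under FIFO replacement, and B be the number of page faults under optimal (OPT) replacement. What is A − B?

Under FIFO: F F . F . . . . F . F . . F . F → 7 faults.
Under OPT: F F . F . . . . F . F . . . . F → 6 faults.
A − B = 7 − 6 = 1.

1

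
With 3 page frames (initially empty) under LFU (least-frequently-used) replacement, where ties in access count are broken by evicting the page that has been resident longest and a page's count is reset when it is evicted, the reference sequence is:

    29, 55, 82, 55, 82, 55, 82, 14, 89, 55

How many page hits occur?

29 -> fault, frames {29}
55 -> fault, frames {29,55}
82 -> fault, frames {29,55,82}
55 -> hit
82 -> hit
55 -> hit
82 -> hit
14 -> fault, evict 29, frames {55,82,14}
89 -> fault, evict 14, frames {55,82,89}
55 -> hit
Hits: 5.

5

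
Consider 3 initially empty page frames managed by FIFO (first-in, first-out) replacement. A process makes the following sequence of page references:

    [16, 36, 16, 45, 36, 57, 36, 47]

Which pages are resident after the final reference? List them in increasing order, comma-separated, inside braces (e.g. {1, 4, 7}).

{45, 47, 57}

16 → fault, frames {16}
36 → fault, frames {16,36}
16 → hit
45 → fault, frames {16,36,45}
36 → hit
57 → fault, evict 16, frames {36,45,57}
36 → hit
47 → fault, evict 36, frames {45,57,47}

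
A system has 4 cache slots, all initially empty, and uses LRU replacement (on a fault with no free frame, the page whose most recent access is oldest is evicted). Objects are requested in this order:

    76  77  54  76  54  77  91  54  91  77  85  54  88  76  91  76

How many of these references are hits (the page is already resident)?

76 -> fault, frames (76)
77 -> fault, frames (76 77)
54 -> fault, frames (76 77 54)
76 -> hit
54 -> hit
77 -> hit
91 -> fault, frames (76 54 77 91)
54 -> hit
91 -> hit
77 -> hit
85 -> fault, evict 76, frames (54 91 77 85)
54 -> hit
88 -> fault, evict 91, frames (77 85 54 88)
76 -> fault, evict 77, frames (85 54 88 76)
91 -> fault, evict 85, frames (54 88 76 91)
76 -> hit
Hits: 8.

8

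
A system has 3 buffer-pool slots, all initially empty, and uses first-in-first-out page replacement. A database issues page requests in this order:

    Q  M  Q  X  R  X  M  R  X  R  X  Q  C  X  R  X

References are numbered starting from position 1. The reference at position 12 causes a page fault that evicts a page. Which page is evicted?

M

pos 1: Q -> miss, frames [Q]
pos 2: M -> miss, frames [Q, M]
pos 3: Q -> hit
pos 4: X -> miss, frames [Q, M, X]
pos 5: R -> miss, evict Q, frames [M, X, R]
pos 6: X -> hit
pos 7: M -> hit
pos 8: R -> hit
pos 9: X -> hit
pos 10: R -> hit
pos 11: X -> hit
pos 12: Q -> miss, evict M, frames [X, R, Q]
At position 12, page M is evicted.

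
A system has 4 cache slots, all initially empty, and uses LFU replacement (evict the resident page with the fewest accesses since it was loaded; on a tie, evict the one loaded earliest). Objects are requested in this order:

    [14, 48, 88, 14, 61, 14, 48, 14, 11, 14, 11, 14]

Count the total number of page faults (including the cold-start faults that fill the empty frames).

14 → miss, frames (14)
48 → miss, frames (14 48)
88 → miss, frames (14 48 88)
14 → hit
61 → miss, frames (14 48 88 61)
14 → hit
48 → hit
14 → hit
11 → miss, evict 88, frames (14 48 61 11)
14 → hit
11 → hit
14 → hit
Page faults: 5.

5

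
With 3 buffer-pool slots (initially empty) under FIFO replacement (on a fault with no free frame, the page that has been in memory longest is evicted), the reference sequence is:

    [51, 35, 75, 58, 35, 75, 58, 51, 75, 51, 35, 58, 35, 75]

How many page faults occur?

51: fault, frames [51]
35: fault, frames [51, 35]
75: fault, frames [51, 35, 75]
58: fault, evict 51, frames [35, 75, 58]
35: hit
75: hit
58: hit
51: fault, evict 35, frames [75, 58, 51]
75: hit
51: hit
35: fault, evict 75, frames [58, 51, 35]
58: hit
35: hit
75: fault, evict 58, frames [51, 35, 75]
Page faults: 7.

7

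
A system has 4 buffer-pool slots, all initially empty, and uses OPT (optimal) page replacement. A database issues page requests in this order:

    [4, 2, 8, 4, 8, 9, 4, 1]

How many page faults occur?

4: fault, frames {4}
2: fault, frames {4,2}
8: fault, frames {4,2,8}
4: hit
8: hit
9: fault, frames {4,2,8,9}
4: hit
1: fault, evict 9, frames {4,2,8,1}
Page faults: 5.

5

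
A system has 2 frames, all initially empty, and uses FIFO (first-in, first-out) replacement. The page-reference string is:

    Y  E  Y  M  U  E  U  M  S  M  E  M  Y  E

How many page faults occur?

11

Y: miss, frames [Y]
E: miss, frames [Y, E]
Y: hit
M: miss, evict Y, frames [E, M]
U: miss, evict E, frames [M, U]
E: miss, evict M, frames [U, E]
U: hit
M: miss, evict U, frames [E, M]
S: miss, evict E, frames [M, S]
M: hit
E: miss, evict M, frames [S, E]
M: miss, evict S, frames [E, M]
Y: miss, evict E, frames [M, Y]
E: miss, evict M, frames [Y, E]
Page faults: 11.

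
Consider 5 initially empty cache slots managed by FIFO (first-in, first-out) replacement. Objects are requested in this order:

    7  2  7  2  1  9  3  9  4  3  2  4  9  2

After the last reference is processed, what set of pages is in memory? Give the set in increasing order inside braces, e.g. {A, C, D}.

{1, 2, 3, 4, 9}

7 → miss, frames (7)
2 → miss, frames (7 2)
7 → hit
2 → hit
1 → miss, frames (7 2 1)
9 → miss, frames (7 2 1 9)
3 → miss, frames (7 2 1 9 3)
9 → hit
4 → miss, evict 7, frames (2 1 9 3 4)
3 → hit
2 → hit
4 → hit
9 → hit
2 → hit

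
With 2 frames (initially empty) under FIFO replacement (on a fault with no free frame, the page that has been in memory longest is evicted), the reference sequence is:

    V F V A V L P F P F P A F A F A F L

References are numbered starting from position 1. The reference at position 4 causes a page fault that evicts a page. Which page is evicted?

pos 1: V: fault, frames {V}
pos 2: F: fault, frames {V,F}
pos 3: V: hit
pos 4: A: fault, evict V, frames {F,A}
At position 4, page V is evicted.

V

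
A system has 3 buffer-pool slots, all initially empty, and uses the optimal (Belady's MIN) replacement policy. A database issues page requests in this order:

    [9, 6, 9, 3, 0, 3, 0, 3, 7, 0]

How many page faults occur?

5

9 → miss, frames {9}
6 → miss, frames {9,6}
9 → hit
3 → miss, frames {9,6,3}
0 → miss, evict 6, frames {9,3,0}
3 → hit
0 → hit
3 → hit
7 → miss, evict 3, frames {9,0,7}
0 → hit
Page faults: 5.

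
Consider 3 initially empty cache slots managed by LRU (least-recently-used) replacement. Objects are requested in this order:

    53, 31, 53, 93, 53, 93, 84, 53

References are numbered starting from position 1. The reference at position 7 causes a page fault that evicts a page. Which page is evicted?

pos 1: 53 → fault, frames (53)
pos 2: 31 → fault, frames (53 31)
pos 3: 53 → hit
pos 4: 93 → fault, frames (31 53 93)
pos 5: 53 → hit
pos 6: 93 → hit
pos 7: 84 → fault, evict 31, frames (53 93 84)
At position 7, page 31 is evicted.

31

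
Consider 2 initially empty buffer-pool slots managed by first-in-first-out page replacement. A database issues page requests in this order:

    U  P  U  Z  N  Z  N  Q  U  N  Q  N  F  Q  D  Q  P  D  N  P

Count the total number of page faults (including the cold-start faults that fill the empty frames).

U: fault, frames (U)
P: fault, frames (U P)
U: hit
Z: fault, evict U, frames (P Z)
N: fault, evict P, frames (Z N)
Z: hit
N: hit
Q: fault, evict Z, frames (N Q)
U: fault, evict N, frames (Q U)
N: fault, evict Q, frames (U N)
Q: fault, evict U, frames (N Q)
N: hit
F: fault, evict N, frames (Q F)
Q: hit
D: fault, evict Q, frames (F D)
Q: fault, evict F, frames (D Q)
P: fault, evict D, frames (Q P)
D: fault, evict Q, frames (P D)
N: fault, evict P, frames (D N)
P: fault, evict D, frames (N P)
Page faults: 15.

15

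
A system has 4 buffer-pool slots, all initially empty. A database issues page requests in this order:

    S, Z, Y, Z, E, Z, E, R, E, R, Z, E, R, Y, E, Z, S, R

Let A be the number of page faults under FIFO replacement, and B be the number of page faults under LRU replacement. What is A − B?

-1

Under FIFO: F F F . F . . F . . . . . . . . F . → 6 faults.
Under LRU: F F F . F . . F . . . . . . . . F F → 7 faults.
A − B = 6 − 7 = -1.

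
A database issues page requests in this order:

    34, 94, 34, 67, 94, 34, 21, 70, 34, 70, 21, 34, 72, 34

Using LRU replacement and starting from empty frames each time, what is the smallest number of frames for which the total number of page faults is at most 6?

3

f=1: 14 faults
f=2: 11 faults
f=3: 6 faults
f=4: 6 faults
f=5: 6 faults
f=6: 6 faults
Smallest f with faults ≤ 6 is 3.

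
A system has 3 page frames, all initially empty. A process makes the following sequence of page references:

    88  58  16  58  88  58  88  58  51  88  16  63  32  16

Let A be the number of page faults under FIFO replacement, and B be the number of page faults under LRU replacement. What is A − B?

Under FIFO: F F F . . . . . F F . F F F → 8 faults.
Under LRU: F F F . . . . . F . F F F . → 7 faults.
A − B = 8 − 7 = 1.

1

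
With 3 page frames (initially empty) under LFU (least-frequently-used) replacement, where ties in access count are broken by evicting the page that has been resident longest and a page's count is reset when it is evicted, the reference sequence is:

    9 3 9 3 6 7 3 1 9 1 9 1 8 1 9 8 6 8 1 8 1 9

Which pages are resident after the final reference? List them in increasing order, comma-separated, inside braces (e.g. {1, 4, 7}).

{1, 8, 9}

9 → miss, frames [9]
3 → miss, frames [9, 3]
9 → hit
3 → hit
6 → miss, frames [9, 3, 6]
7 → miss, evict 6, frames [9, 3, 7]
3 → hit
1 → miss, evict 7, frames [9, 3, 1]
9 → hit
1 → hit
9 → hit
1 → hit
8 → miss, evict 3, frames [9, 1, 8]
1 → hit
9 → hit
8 → hit
6 → miss, evict 8, frames [9, 1, 6]
8 → miss, evict 6, frames [9, 1, 8]
1 → hit
8 → hit
1 → hit
9 → hit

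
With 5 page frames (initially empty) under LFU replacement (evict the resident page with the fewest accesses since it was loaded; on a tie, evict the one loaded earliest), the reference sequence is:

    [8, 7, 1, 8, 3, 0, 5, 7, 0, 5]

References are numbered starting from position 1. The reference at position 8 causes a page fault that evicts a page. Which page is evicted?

1

pos 1: 8 -> miss, frames {8}
pos 2: 7 -> miss, frames {8,7}
pos 3: 1 -> miss, frames {8,7,1}
pos 4: 8 -> hit
pos 5: 3 -> miss, frames {8,7,1,3}
pos 6: 0 -> miss, frames {8,7,1,3,0}
pos 7: 5 -> miss, evict 7, frames {8,1,3,0,5}
pos 8: 7 -> miss, evict 1, frames {8,3,0,5,7}
At position 8, page 1 is evicted.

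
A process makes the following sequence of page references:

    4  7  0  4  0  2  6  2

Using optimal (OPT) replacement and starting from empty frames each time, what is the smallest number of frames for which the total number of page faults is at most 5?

f=1: 8 faults
f=2: 5 faults
f=3: 5 faults
f=4: 5 faults
f=5: 5 faults
Smallest f with faults ≤ 5 is 2.

2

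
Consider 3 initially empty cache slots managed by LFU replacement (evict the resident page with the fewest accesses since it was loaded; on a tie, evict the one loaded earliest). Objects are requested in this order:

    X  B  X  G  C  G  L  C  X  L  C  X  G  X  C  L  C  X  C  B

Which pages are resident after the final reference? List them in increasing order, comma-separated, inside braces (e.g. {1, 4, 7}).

{B, G, X}

X -> miss, frames {X}
B -> miss, frames {X,B}
X -> hit
G -> miss, frames {X,B,G}
C -> miss, evict B, frames {X,G,C}
G -> hit
L -> miss, evict C, frames {X,G,L}
C -> miss, evict L, frames {X,G,C}
X -> hit
L -> miss, evict C, frames {X,G,L}
C -> miss, evict L, frames {X,G,C}
X -> hit
G -> hit
X -> hit
C -> hit
L -> miss, evict C, frames {X,G,L}
C -> miss, evict L, frames {X,G,C}
X -> hit
C -> hit
B -> miss, evict C, frames {X,G,B}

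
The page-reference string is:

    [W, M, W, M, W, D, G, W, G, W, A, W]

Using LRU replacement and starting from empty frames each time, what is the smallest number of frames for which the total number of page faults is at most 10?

2

f=1: 12 faults
f=2: 6 faults
f=3: 5 faults
f=4: 5 faults
f=5: 5 faults
Smallest f with faults ≤ 10 is 2.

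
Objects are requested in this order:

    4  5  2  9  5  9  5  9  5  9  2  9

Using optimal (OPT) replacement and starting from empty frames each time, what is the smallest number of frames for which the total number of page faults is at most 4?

3

f=1: 12 faults
f=2: 5 faults
f=3: 4 faults
f=4: 4 faults
Smallest f with faults ≤ 4 is 3.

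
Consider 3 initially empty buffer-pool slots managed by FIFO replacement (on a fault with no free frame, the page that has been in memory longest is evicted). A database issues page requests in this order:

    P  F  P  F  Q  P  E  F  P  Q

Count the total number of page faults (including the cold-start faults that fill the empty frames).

5

P -> fault, frames {P}
F -> fault, frames {P,F}
P -> hit
F -> hit
Q -> fault, frames {P,F,Q}
P -> hit
E -> fault, evict P, frames {F,Q,E}
F -> hit
P -> fault, evict F, frames {Q,E,P}
Q -> hit
Page faults: 5.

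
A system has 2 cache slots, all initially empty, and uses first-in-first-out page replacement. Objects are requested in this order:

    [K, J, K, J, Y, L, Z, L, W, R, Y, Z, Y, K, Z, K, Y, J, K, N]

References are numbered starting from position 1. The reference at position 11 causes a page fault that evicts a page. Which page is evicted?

pos 1: K: miss, frames [K]
pos 2: J: miss, frames [K, J]
pos 3: K: hit
pos 4: J: hit
pos 5: Y: miss, evict K, frames [J, Y]
pos 6: L: miss, evict J, frames [Y, L]
pos 7: Z: miss, evict Y, frames [L, Z]
pos 8: L: hit
pos 9: W: miss, evict L, frames [Z, W]
pos 10: R: miss, evict Z, frames [W, R]
pos 11: Y: miss, evict W, frames [R, Y]
At position 11, page W is evicted.

W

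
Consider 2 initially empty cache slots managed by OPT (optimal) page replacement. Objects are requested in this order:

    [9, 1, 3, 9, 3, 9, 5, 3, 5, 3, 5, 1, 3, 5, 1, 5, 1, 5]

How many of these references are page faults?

6

9: miss, frames {9}
1: miss, frames {9,1}
3: miss, evict 1, frames {9,3}
9: hit
3: hit
9: hit
5: miss, evict 9, frames {3,5}
3: hit
5: hit
3: hit
5: hit
1: miss, evict 5, frames {3,1}
3: hit
5: miss, evict 3, frames {1,5}
1: hit
5: hit
1: hit
5: hit
Page faults: 6.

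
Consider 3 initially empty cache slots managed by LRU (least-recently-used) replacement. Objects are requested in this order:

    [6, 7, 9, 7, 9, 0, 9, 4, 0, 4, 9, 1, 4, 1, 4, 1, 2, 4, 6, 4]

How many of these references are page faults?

8

6 → miss, frames {6}
7 → miss, frames {6,7}
9 → miss, frames {6,7,9}
7 → hit
9 → hit
0 → miss, evict 6, frames {7,9,0}
9 → hit
4 → miss, evict 7, frames {0,9,4}
0 → hit
4 → hit
9 → hit
1 → miss, evict 0, frames {4,9,1}
4 → hit
1 → hit
4 → hit
1 → hit
2 → miss, evict 9, frames {4,1,2}
4 → hit
6 → miss, evict 1, frames {2,4,6}
4 → hit
Page faults: 8.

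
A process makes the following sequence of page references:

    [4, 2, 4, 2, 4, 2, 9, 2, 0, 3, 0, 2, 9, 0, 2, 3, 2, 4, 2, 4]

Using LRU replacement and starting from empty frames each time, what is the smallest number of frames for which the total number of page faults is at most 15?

f=1: 20 faults
f=2: 11 faults
f=3: 8 faults
f=4: 6 faults
f=5: 5 faults
Smallest f with faults ≤ 15 is 2.

2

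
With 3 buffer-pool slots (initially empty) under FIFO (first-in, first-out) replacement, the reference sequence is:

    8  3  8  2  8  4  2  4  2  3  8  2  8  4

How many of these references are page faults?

8 → fault, frames [8]
3 → fault, frames [8, 3]
8 → hit
2 → fault, frames [8, 3, 2]
8 → hit
4 → fault, evict 8, frames [3, 2, 4]
2 → hit
4 → hit
2 → hit
3 → hit
8 → fault, evict 3, frames [2, 4, 8]
2 → hit
8 → hit
4 → hit
Page faults: 5.

5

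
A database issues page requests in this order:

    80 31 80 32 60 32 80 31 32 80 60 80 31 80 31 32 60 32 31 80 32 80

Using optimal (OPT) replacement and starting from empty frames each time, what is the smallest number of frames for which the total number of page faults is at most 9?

f=1: 22 faults
f=2: 13 faults
f=3: 8 faults
f=4: 4 faults
Smallest f with faults ≤ 9 is 3.

3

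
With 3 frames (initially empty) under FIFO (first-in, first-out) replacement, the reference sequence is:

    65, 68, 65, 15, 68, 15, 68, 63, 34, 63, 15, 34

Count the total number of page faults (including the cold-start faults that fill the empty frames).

5

65 → miss, frames {65}
68 → miss, frames {65,68}
65 → hit
15 → miss, frames {65,68,15}
68 → hit
15 → hit
68 → hit
63 → miss, evict 65, frames {68,15,63}
34 → miss, evict 68, frames {15,63,34}
63 → hit
15 → hit
34 → hit
Page faults: 5.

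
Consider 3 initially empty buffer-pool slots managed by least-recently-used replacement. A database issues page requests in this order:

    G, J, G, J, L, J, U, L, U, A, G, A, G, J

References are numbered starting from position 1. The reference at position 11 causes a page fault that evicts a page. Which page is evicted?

pos 1: G: fault, frames (G)
pos 2: J: fault, frames (G J)
pos 3: G: hit
pos 4: J: hit
pos 5: L: fault, frames (G J L)
pos 6: J: hit
pos 7: U: fault, evict G, frames (L J U)
pos 8: L: hit
pos 9: U: hit
pos 10: A: fault, evict J, frames (L U A)
pos 11: G: fault, evict L, frames (U A G)
At position 11, page L is evicted.

L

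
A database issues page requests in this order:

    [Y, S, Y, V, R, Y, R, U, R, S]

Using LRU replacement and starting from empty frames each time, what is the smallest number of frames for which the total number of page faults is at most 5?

5

f=1: 10 faults
f=2: 7 faults
f=3: 6 faults
f=4: 6 faults
f=5: 5 faults
Smallest f with faults ≤ 5 is 5.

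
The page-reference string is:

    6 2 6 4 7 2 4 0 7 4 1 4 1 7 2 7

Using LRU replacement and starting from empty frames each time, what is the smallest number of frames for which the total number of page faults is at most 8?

4

f=1: 16 faults
f=2: 12 faults
f=3: 9 faults
f=4: 7 faults
f=5: 6 faults
f=6: 6 faults
Smallest f with faults ≤ 8 is 4.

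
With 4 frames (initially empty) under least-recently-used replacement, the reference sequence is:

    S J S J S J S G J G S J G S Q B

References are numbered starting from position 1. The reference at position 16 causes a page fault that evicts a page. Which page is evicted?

J

pos 1: S -> fault, frames [S]
pos 2: J -> fault, frames [S, J]
pos 3: S -> hit
pos 4: J -> hit
pos 5: S -> hit
pos 6: J -> hit
pos 7: S -> hit
pos 8: G -> fault, frames [J, S, G]
pos 9: J -> hit
pos 10: G -> hit
pos 11: S -> hit
pos 12: J -> hit
pos 13: G -> hit
pos 14: S -> hit
pos 15: Q -> fault, frames [J, G, S, Q]
pos 16: B -> fault, evict J, frames [G, S, Q, B]
At position 16, page J is evicted.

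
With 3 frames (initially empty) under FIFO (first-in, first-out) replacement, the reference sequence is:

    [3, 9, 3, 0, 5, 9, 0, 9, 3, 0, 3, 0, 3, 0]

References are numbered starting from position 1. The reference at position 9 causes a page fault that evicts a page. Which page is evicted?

pos 1: 3 -> fault, frames {3}
pos 2: 9 -> fault, frames {3,9}
pos 3: 3 -> hit
pos 4: 0 -> fault, frames {3,9,0}
pos 5: 5 -> fault, evict 3, frames {9,0,5}
pos 6: 9 -> hit
pos 7: 0 -> hit
pos 8: 9 -> hit
pos 9: 3 -> fault, evict 9, frames {0,5,3}
At position 9, page 9 is evicted.

9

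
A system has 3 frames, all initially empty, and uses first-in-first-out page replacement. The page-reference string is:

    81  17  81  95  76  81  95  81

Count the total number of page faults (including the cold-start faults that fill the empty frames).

5

81 -> miss, frames {81}
17 -> miss, frames {81,17}
81 -> hit
95 -> miss, frames {81,17,95}
76 -> miss, evict 81, frames {17,95,76}
81 -> miss, evict 17, frames {95,76,81}
95 -> hit
81 -> hit
Page faults: 5.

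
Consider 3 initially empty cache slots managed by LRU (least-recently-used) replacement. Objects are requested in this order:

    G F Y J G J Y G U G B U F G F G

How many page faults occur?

G -> miss, frames [G]
F -> miss, frames [G, F]
Y -> miss, frames [G, F, Y]
J -> miss, evict G, frames [F, Y, J]
G -> miss, evict F, frames [Y, J, G]
J -> hit
Y -> hit
G -> hit
U -> miss, evict J, frames [Y, G, U]
G -> hit
B -> miss, evict Y, frames [U, G, B]
U -> hit
F -> miss, evict G, frames [B, U, F]
G -> miss, evict B, frames [U, F, G]
F -> hit
G -> hit
Page faults: 9.

9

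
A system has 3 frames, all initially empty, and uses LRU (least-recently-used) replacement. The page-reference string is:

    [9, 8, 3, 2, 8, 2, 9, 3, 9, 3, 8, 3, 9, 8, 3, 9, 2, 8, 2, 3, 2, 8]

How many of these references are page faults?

9: fault, frames (9)
8: fault, frames (9 8)
3: fault, frames (9 8 3)
2: fault, evict 9, frames (8 3 2)
8: hit
2: hit
9: fault, evict 3, frames (8 2 9)
3: fault, evict 8, frames (2 9 3)
9: hit
3: hit
8: fault, evict 2, frames (9 3 8)
3: hit
9: hit
8: hit
3: hit
9: hit
2: fault, evict 8, frames (3 9 2)
8: fault, evict 3, frames (9 2 8)
2: hit
3: fault, evict 9, frames (8 2 3)
2: hit
8: hit
Page faults: 10.

10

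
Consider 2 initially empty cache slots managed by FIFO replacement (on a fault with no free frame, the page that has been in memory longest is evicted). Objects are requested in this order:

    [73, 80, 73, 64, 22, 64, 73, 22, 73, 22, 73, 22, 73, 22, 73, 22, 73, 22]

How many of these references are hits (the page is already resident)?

13

73 → miss, frames (73)
80 → miss, frames (73 80)
73 → hit
64 → miss, evict 73, frames (80 64)
22 → miss, evict 80, frames (64 22)
64 → hit
73 → miss, evict 64, frames (22 73)
22 → hit
73 → hit
22 → hit
73 → hit
22 → hit
73 → hit
22 → hit
73 → hit
22 → hit
73 → hit
22 → hit
Hits: 13.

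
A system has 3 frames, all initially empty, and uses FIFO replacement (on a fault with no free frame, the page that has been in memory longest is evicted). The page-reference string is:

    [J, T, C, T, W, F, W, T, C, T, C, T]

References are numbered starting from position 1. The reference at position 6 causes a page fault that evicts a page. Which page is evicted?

pos 1: J -> miss, frames [J]
pos 2: T -> miss, frames [J, T]
pos 3: C -> miss, frames [J, T, C]
pos 4: T -> hit
pos 5: W -> miss, evict J, frames [T, C, W]
pos 6: F -> miss, evict T, frames [C, W, F]
At position 6, page T is evicted.

T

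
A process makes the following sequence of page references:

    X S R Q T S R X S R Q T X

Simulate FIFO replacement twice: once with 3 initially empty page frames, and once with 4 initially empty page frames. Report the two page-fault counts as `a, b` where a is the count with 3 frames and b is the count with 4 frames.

3 frames: F F F F F F F F . . F F . → 10 faults.
4 frames: F F F F F . . F F F F F F → 11 faults.
11 > 10: adding a frame increased faults — Belady's anomaly.

10, 11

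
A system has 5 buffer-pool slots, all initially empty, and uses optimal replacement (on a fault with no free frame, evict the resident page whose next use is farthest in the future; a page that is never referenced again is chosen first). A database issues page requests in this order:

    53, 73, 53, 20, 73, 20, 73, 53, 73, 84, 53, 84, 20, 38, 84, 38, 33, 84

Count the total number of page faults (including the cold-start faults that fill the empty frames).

53: miss, frames {53}
73: miss, frames {53,73}
53: hit
20: miss, frames {53,73,20}
73: hit
20: hit
73: hit
53: hit
73: hit
84: miss, frames {53,73,20,84}
53: hit
84: hit
20: hit
38: miss, frames {53,73,20,84,38}
84: hit
38: hit
33: miss, evict 38, frames {53,73,20,84,33}
84: hit
Page faults: 6.

6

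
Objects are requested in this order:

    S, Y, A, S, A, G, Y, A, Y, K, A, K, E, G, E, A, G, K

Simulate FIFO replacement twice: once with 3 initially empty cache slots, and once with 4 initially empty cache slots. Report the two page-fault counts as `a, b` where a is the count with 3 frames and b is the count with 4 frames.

9, 6

3 frames: F F F . . F . . . F . . F . . F F F → 9 faults.
4 frames: F F F . . F . . . F . . F . . . . . → 6 faults.
6 < 9: adding a frame reduced faults, as is typical.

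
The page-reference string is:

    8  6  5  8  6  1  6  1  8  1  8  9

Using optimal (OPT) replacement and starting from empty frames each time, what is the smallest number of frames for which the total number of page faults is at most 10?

2

f=1: 12 faults
f=2: 7 faults
f=3: 5 faults
f=4: 5 faults
f=5: 5 faults
Smallest f with faults ≤ 10 is 2.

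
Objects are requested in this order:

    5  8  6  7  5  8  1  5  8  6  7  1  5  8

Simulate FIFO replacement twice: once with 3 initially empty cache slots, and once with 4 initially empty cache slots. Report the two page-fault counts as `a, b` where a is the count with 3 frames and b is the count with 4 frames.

3 frames: F F F F F F F . . F F . F F → 11 faults.
4 frames: F F F F . . F F F F F F F F → 12 faults.
12 > 11: adding a frame increased faults — Belady's anomaly.

11, 12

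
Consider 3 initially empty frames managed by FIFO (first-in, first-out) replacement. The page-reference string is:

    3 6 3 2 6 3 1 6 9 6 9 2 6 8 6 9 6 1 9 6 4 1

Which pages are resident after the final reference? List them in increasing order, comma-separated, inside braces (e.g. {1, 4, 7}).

3: fault, frames [3]
6: fault, frames [3, 6]
3: hit
2: fault, frames [3, 6, 2]
6: hit
3: hit
1: fault, evict 3, frames [6, 2, 1]
6: hit
9: fault, evict 6, frames [2, 1, 9]
6: fault, evict 2, frames [1, 9, 6]
9: hit
2: fault, evict 1, frames [9, 6, 2]
6: hit
8: fault, evict 9, frames [6, 2, 8]
6: hit
9: fault, evict 6, frames [2, 8, 9]
6: fault, evict 2, frames [8, 9, 6]
1: fault, evict 8, frames [9, 6, 1]
9: hit
6: hit
4: fault, evict 9, frames [6, 1, 4]
1: hit

{1, 4, 6}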